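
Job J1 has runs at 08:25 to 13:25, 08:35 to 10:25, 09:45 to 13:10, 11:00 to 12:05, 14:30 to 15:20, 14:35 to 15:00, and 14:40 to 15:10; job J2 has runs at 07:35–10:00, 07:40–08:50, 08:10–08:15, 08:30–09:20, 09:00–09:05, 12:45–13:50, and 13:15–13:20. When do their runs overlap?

Merge the first list: 08:25–13:25, 14:30–15:20.
Merge the second list: 07:35–10:00, 12:45–13:50.
08:25–13:25 meets the second set on 08:25–10:00, 12:45–13:25.
14:30–15:20: no overlap with the second set.

08:25–10:00, 12:45–13:25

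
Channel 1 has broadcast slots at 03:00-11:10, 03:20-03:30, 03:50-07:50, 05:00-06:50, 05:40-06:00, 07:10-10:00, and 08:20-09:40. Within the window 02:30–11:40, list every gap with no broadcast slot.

Covered (merged): 03:00-11:10.
Gaps within 02:30-11:40: 02:30-03:00, 11:10-11:40.

02:30-03:00, 11:10-11:40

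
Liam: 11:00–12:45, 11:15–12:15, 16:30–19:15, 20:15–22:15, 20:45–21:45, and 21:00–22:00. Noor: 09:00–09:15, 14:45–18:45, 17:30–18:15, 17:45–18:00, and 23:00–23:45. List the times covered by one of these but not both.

A, merged: 11:00–12:45, 16:30–19:15, 20:15–22:15.
B, merged: 09:00–09:15, 14:45–18:45, 23:00–23:45.
Only in the first: 11:00–12:45, 18:45–19:15, 20:15–22:15.
Only in the second: 09:00–09:15, 14:45–16:30, 23:00–23:45.
Together these are the periods covered by exactly one.

09:00–09:15, 11:00–12:45, 14:45–16:30, 18:45–19:15, 20:15–22:15, 23:00–23:45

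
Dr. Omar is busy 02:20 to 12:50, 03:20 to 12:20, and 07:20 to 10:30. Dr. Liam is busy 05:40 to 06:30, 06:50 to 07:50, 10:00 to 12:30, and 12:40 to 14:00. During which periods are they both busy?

First set merges to 02:20-12:50.
02:20-12:50 overlaps B on 05:40-06:30, 06:50-07:50, 10:00-12:30, 12:40-12:50.

05:40-06:30, 06:50-07:50, 10:00-12:30, 12:40-12:50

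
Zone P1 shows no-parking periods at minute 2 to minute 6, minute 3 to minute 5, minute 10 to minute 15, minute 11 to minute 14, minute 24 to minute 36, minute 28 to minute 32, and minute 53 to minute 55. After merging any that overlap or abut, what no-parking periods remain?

minute 3 to minute 5 overlaps/touches minute 2 to minute 6 → extend to minute 2 to minute 6.
minute 10 to minute 15 is disjoint → start new block.
minute 11 to minute 14 overlaps/touches minute 10 to minute 15 → extend to minute 10 to minute 15.
minute 24 to minute 36 is disjoint → start new block.
minute 28 to minute 32 overlaps/touches minute 24 to minute 36 → extend to minute 24 to minute 36.
minute 53 to minute 55 is disjoint → start new block.

minute 2 to minute 6, minute 10 to minute 15, minute 24 to minute 36, minute 53 to minute 55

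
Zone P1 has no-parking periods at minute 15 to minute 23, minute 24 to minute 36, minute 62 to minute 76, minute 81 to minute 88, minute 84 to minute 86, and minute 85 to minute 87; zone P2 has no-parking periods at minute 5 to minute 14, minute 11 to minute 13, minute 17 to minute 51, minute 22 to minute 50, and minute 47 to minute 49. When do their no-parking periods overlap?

minute 17 to minute 23, minute 24 to minute 36

A, merged: minute 15 to minute 23, minute 24 to minute 36, minute 62 to minute 76, minute 81 to minute 88.
B, merged: minute 5 to minute 14, minute 17 to minute 51.
minute 15 to minute 23 ∩ B → minute 17 to minute 23.
minute 24 to minute 36 ∩ B → minute 24 to minute 36.
minute 62 to minute 76 meets no B interval.
minute 81 to minute 88 meets no B interval.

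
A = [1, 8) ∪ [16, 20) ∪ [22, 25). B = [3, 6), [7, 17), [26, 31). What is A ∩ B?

[3, 6) ∪ [7, 8) ∪ [16, 17)

[1, 8) meets the second set on [3, 6), [7, 8).
[16, 20) meets the second set on [16, 17).
[22, 25): no overlap with the second set.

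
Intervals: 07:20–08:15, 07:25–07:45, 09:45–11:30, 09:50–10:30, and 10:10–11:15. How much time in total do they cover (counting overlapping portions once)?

Merged: 07:20-08:15, 09:45-11:30.
Lengths: 55 min + 1 h 45 min = 2 h 40 min.

2 h 40 min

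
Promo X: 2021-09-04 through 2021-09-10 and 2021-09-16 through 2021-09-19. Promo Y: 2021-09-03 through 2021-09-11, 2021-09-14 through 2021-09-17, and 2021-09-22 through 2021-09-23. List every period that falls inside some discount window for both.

2021-09-04 through 2021-09-10, 2021-09-16 through 2021-09-17

2021-09-04 through 2021-09-10 meets the second set on 2021-09-04 through 2021-09-10.
2021-09-16 through 2021-09-19 meets the second set on 2021-09-16 through 2021-09-17.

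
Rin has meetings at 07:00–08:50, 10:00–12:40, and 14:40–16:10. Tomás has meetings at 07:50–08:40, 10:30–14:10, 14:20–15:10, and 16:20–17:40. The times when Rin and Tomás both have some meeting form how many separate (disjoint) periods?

3

A ∩ B = 07:50-08:40, 10:30-12:40, 14:40-15:10.
That is 3 disjoint pieces.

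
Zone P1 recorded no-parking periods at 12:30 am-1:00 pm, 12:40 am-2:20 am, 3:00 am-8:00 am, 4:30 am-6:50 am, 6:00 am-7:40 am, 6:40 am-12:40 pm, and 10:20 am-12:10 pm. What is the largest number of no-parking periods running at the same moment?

5

Walk the sorted start/end points keeping a running depth.
The depth first hits 5 at 6:40 am.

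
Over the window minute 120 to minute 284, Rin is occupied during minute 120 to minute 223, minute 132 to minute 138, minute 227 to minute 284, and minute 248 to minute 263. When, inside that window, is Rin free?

The merged coverage is minute 120 to minute 223, minute 227 to minute 284.
Gaps within minute 120 to minute 284: minute 223 to minute 227.

minute 223 to minute 227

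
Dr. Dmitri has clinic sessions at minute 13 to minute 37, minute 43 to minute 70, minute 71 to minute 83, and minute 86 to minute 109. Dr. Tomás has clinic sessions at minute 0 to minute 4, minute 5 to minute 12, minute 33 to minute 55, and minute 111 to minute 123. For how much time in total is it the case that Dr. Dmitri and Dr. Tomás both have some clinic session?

16 minutes

A ∩ B = minute 33 to minute 37, minute 43 to minute 55.
Total: 4 minutes + 12 minutes = 16 minutes.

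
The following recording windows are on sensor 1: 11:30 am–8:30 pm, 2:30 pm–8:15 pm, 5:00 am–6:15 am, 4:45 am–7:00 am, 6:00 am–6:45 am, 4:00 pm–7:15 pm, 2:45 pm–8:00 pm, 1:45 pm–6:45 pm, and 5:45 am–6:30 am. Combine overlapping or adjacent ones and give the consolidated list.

Sort by start: 4:45 am–7:00 am, 5:00 am–6:15 am, 5:45 am–6:30 am, 6:00 am–6:45 am, 11:30 am–8:30 pm, 1:45 pm–6:45 pm, 2:30 pm–8:15 pm, 2:45 pm–8:00 pm, 4:00 pm–7:15 pm.
5:00 am–6:15 am overlaps/touches 4:45 am–7:00 am → extend to 4:45 am–7:00 am.
5:45 am–6:30 am overlaps/touches 4:45 am–7:00 am → extend to 4:45 am–7:00 am.
6:00 am–6:45 am overlaps/touches 4:45 am–7:00 am → extend to 4:45 am–7:00 am.
11:30 am–8:30 pm is disjoint → start new block.
1:45 pm–6:45 pm overlaps/touches 11:30 am–8:30 pm → extend to 11:30 am–8:30 pm.
2:30 pm–8:15 pm overlaps/touches 11:30 am–8:30 pm → extend to 11:30 am–8:30 pm.
2:45 pm–8:00 pm overlaps/touches 11:30 am–8:30 pm → extend to 11:30 am–8:30 pm.
4:00 pm–7:15 pm overlaps/touches 11:30 am–8:30 pm → extend to 11:30 am–8:30 pm.

4:45 am–7:00 am, 11:30 am–8:30 pm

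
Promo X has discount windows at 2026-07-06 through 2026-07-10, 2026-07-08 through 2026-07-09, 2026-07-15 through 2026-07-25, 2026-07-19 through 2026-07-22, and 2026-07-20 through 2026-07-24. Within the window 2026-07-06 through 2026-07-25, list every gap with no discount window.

2026-07-11 through 2026-07-14

Covered (merged): 2026-07-06 through 2026-07-10, 2026-07-15 through 2026-07-25.
Complement within 2026-07-06 through 2026-07-25: 2026-07-11 through 2026-07-14.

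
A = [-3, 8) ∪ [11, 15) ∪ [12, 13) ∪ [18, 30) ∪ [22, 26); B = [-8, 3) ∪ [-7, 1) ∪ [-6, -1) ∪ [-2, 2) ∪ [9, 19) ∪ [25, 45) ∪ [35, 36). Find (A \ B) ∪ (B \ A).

[-8, -3) ∪ [3, 8) ∪ [9, 11) ∪ [15, 18) ∪ [19, 25) ∪ [30, 45)

First set merges to [-3, 8), [11, 15), [18, 30).
Second set merges to [-8, 3), [9, 19), [25, 45).
A \ B = [3, 8), [19, 25).
B \ A = [-8, -3), [9, 11), [15, 18), [30, 45).
Union of the two gives the symmetric difference.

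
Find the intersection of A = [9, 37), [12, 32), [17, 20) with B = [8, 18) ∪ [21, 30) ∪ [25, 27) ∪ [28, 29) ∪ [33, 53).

[9, 18) ∪ [21, 30) ∪ [33, 37)

A, merged: [9, 37).
B, merged: [8, 18), [21, 30), [33, 53).
[9, 37) meets the second set on [9, 18), [21, 30), [33, 37).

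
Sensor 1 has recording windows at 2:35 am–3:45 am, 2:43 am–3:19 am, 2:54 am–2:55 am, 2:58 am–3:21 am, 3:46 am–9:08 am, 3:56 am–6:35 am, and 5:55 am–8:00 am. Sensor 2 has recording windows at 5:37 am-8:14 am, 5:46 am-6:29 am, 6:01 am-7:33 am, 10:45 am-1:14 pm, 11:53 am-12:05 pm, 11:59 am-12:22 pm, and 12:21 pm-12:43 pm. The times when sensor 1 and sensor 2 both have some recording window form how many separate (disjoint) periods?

A, merged: 2:35 am-3:45 am, 3:46 am-9:08 am.
B, merged: 5:37 am-8:14 am, 10:45 am-1:14 pm.
A ∩ B = 5:37 am-8:14 am.
That is 1 disjoint piece.

1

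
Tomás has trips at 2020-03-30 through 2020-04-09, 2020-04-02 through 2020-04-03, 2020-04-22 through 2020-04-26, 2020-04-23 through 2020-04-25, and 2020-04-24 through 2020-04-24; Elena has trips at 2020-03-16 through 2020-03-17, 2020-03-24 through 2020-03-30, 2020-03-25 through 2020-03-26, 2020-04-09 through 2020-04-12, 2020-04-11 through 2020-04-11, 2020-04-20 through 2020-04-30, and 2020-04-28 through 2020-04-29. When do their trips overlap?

First set merges to 2020-03-30 through 2020-04-09, 2020-04-22 through 2020-04-26.
Second set merges to 2020-03-16 through 2020-03-17, 2020-03-24 through 2020-03-30, 2020-04-09 through 2020-04-12, 2020-04-20 through 2020-04-30.
2020-03-30 through 2020-04-09 overlaps B on 2020-03-30 through 2020-03-30, 2020-04-09 through 2020-04-09.
2020-04-22 through 2020-04-26 overlaps B on 2020-04-22 through 2020-04-26.

2020-03-30 through 2020-03-30, 2020-04-09 through 2020-04-09, 2020-04-22 through 2020-04-26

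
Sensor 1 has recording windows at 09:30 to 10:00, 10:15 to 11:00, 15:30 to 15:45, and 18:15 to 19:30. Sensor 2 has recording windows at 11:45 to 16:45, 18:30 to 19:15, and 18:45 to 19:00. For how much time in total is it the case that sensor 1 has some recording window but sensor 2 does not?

Merge the second list: 11:45-16:45, 18:30-19:15.
A \ B = 09:30-10:00, 10:15-11:00, 18:15-18:30, 19:15-19:30.
Total: 30 min + 45 min + 15 min + 15 min = 1 h 45 min.

1 h 45 min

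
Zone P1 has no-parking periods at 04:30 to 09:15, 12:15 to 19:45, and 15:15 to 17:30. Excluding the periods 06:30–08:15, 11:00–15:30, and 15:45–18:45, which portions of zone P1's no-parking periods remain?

04:30–06:30, 08:15–09:15, 15:30–15:45, 18:45–19:45

Merge the first list: 04:30–09:15, 12:15–19:45.
04:30–09:15 \ B = 04:30–06:30, 08:15–09:15.
12:15–19:45 \ B = 15:30–15:45, 18:45–19:45.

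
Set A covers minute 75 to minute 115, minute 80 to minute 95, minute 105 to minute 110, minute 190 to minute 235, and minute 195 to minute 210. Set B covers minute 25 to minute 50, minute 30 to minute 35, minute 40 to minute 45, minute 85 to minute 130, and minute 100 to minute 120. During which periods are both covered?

minute 85 to minute 115

First set merges to minute 75 to minute 115, minute 190 to minute 235.
Second set merges to minute 25 to minute 50, minute 85 to minute 130.
minute 75 to minute 115 ∩ B → minute 85 to minute 115.
minute 190 to minute 235 meets no B interval.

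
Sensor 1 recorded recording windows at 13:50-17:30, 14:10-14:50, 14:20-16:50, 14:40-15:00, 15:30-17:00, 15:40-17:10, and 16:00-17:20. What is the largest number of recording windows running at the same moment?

At 16:00, 5 of the intervals are simultaneously active.
No point has more.

5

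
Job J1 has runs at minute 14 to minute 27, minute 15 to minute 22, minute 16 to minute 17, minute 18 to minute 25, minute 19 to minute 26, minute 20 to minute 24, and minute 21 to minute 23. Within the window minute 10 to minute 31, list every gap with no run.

Covered (merged): minute 14 to minute 27.
Uncovered inside minute 10 to minute 31: minute 10 to minute 14, minute 27 to minute 31.

minute 10 to minute 14, minute 27 to minute 31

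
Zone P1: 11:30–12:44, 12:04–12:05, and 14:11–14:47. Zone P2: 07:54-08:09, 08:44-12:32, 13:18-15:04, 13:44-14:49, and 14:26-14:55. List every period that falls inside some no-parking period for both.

A, merged: 11:30-12:44, 14:11-14:47.
B, merged: 07:54-08:09, 08:44-12:32, 13:18-15:04.
11:30-12:44 meets the second set on 11:30-12:32.
14:11-14:47 meets the second set on 14:11-14:47.

11:30-12:32, 14:11-14:47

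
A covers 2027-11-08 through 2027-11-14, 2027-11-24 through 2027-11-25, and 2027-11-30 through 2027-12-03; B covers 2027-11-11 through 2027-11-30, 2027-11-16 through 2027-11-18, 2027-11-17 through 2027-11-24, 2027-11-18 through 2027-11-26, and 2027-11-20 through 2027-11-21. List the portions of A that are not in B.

B, merged: 2027-11-11 through 2027-11-30.
2027-11-08 through 2027-11-14 \ B = 2027-11-08 through 2027-11-10.
2027-11-24 through 2027-11-25: entirely removed.
2027-11-30 through 2027-12-03 \ B = 2027-12-01 through 2027-12-03.

2027-11-08 through 2027-11-10, 2027-12-01 through 2027-12-03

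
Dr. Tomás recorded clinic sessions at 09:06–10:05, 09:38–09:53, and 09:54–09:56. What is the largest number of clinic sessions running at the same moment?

Sweep endpoints in order; track running count of active intervals.
Peak of 2 reached at 09:38.

2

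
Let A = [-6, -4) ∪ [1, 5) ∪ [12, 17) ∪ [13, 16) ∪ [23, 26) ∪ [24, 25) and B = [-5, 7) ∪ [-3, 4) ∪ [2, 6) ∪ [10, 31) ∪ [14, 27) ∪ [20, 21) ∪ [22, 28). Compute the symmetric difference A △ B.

[-6, -5) ∪ [-4, 1) ∪ [5, 7) ∪ [10, 12) ∪ [17, 23) ∪ [26, 31)

Merge the first list: [-6, -4), [1, 5), [12, 17), [23, 26).
Merge the second list: [-5, 7), [10, 31).
Only in the first: [-6, -5).
Only in the second: [-4, 1), [5, 7), [10, 12), [17, 23), [26, 31).
Together these are the periods covered by exactly one.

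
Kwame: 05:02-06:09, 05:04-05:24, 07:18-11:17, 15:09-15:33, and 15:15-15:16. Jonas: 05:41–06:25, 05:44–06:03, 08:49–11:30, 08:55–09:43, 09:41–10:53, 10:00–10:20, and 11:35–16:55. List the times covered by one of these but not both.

05:02–05:41, 06:09–06:25, 07:18–08:49, 11:17–11:30, 11:35–15:09, 15:33–16:55

A, merged: 05:02–06:09, 07:18–11:17, 15:09–15:33.
B, merged: 05:41–06:25, 08:49–11:30, 11:35–16:55.
A but not B: 05:02–05:41, 07:18–08:49.
B but not A: 06:09–06:25, 11:17–11:30, 11:35–15:09, 15:33–16:55.
Combining gives A △ B.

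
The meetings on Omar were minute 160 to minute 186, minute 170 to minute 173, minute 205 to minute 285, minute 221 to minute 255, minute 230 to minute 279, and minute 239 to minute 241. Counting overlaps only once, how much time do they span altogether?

Merged: minute 160 to minute 186, minute 205 to minute 285.
Lengths: 26 minutes + 80 minutes = 106 minutes.

106 minutes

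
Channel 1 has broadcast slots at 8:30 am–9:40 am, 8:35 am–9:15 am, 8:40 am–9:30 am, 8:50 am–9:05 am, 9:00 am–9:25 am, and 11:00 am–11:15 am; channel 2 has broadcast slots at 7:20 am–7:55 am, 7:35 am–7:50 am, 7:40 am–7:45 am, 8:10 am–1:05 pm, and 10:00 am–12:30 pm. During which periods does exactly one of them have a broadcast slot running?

7:20 am-7:55 am, 8:10 am-8:30 am, 9:40 am-11:00 am, 11:15 am-1:05 pm

First set merges to 8:30 am-9:40 am, 11:00 am-11:15 am.
Second set merges to 7:20 am-7:55 am, 8:10 am-1:05 pm.
Only in the first: none.
Only in the second: 7:20 am-7:55 am, 8:10 am-8:30 am, 9:40 am-11:00 am, 11:15 am-1:05 pm.
Together these are the periods covered by exactly one.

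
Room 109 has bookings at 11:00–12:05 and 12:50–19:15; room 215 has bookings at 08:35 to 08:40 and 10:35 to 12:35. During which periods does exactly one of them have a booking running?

A \ B = 12:50-19:15.
B \ A = 08:35-08:40, 10:35-11:00, 12:05-12:35.
Union of the two gives the symmetric difference.

08:35-08:40, 10:35-11:00, 12:05-12:35, 12:50-19:15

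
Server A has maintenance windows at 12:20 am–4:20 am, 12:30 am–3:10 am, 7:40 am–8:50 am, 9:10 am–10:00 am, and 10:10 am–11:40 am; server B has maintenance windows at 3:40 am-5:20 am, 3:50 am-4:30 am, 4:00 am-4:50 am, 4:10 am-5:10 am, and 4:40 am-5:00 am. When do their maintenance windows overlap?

3:40 am-4:20 am

A, merged: 12:20 am-4:20 am, 7:40 am-8:50 am, 9:10 am-10:00 am, 10:10 am-11:40 am.
B, merged: 3:40 am-5:20 am.
12:20 am-4:20 am overlaps B on 3:40 am-4:20 am.
7:40 am-8:50 am falls entirely outside B.
9:10 am-10:00 am falls entirely outside B.
10:10 am-11:40 am falls entirely outside B.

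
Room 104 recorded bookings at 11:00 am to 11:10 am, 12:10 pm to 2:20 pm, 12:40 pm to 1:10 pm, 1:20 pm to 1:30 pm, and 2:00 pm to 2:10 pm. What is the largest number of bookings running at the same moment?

2

At 12:40 pm, 2 of the intervals are simultaneously active.
No point has more.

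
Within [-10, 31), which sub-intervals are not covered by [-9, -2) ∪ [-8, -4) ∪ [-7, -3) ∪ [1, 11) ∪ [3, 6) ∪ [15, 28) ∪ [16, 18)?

[-10, -9) ∪ [-2, 1) ∪ [11, 15) ∪ [28, 31)

Covered (merged): [-9, -2), [1, 11), [15, 28).
Uncovered inside [-10, 31): [-10, -9), [-2, 1), [11, 15), [28, 31).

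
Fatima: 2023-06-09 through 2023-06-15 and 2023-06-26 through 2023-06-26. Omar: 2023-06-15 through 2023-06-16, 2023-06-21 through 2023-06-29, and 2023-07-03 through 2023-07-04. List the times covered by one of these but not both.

2023-06-09 through 2023-06-14, 2023-06-16 through 2023-06-16, 2023-06-21 through 2023-06-25, 2023-06-27 through 2023-06-29, 2023-07-03 through 2023-07-04

A \ B = 2023-06-09 through 2023-06-14.
B \ A = 2023-06-16 through 2023-06-16, 2023-06-21 through 2023-06-25, 2023-06-27 through 2023-06-29, 2023-07-03 through 2023-07-04.
Union of the two gives the symmetric difference.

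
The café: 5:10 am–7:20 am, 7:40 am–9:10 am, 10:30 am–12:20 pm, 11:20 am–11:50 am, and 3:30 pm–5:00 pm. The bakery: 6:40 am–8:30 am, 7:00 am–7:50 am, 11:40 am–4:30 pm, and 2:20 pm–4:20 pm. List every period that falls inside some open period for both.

First set merges to 5:10 am–7:20 am, 7:40 am–9:10 am, 10:30 am–12:20 pm, 3:30 pm–5:00 pm.
Second set merges to 6:40 am–8:30 am, 11:40 am–4:30 pm.
5:10 am–7:20 am overlaps B on 6:40 am–7:20 am.
7:40 am–9:10 am overlaps B on 7:40 am–8:30 am.
10:30 am–12:20 pm overlaps B on 11:40 am–12:20 pm.
3:30 pm–5:00 pm overlaps B on 3:30 pm–4:30 pm.

6:40 am–7:20 am, 7:40 am–8:30 am, 11:40 am–12:20 pm, 3:30 pm–4:30 pm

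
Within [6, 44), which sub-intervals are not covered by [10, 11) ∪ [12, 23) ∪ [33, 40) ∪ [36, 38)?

After merging, the occupied span is [10, 11), [12, 23), [33, 40).
Complement within [6, 44): [6, 10), [11, 12), [23, 33), [40, 44).

[6, 10) ∪ [11, 12) ∪ [23, 33) ∪ [40, 44)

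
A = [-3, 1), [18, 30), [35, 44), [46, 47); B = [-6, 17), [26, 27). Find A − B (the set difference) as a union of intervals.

[18, 26) ∪ [27, 30) ∪ [35, 44) ∪ [46, 47)

[-3, 1): entirely removed.
[18, 30) \ B = [18, 26), [27, 30).
[35, 44): nothing removed.
[46, 47): nothing removed.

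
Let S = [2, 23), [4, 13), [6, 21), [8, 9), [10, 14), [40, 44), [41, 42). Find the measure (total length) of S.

Merged: [2, 23), [40, 44).
Lengths: 21 + 4 = 25.

25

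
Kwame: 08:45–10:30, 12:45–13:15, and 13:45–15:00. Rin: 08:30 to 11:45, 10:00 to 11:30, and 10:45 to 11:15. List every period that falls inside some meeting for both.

08:45-10:30

Second set merges to 08:30-11:45.
08:45-10:30 meets the second set on 08:45-10:30.
12:45-13:15: no overlap with the second set.
13:45-15:00: no overlap with the second set.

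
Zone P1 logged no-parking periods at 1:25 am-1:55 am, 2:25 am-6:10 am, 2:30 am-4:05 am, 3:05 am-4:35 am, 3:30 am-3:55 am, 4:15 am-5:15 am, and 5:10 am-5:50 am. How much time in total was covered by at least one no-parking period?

4 h 15 min

Merged: 1:25 am–1:55 am, 2:25 am–6:10 am.
Lengths: 30 min + 3 h 45 min = 4 h 15 min.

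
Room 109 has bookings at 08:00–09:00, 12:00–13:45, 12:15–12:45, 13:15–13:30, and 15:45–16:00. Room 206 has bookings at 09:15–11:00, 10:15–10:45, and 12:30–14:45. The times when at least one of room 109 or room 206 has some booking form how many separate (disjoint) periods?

Merge the first list: 08:00–09:00, 12:00–13:45, 15:45–16:00.
Merge the second list: 09:15–11:00, 12:30–14:45.
A ∪ B = 08:00–09:00, 09:15–11:00, 12:00–14:45, 15:45–16:00.
That is 4 disjoint pieces.

4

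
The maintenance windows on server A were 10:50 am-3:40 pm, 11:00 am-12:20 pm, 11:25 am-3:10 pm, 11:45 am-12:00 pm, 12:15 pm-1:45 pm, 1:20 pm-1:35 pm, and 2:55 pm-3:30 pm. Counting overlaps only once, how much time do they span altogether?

4 h 50 min

Merged: 10:50 am–3:40 pm.
Length: 4 h 50 min.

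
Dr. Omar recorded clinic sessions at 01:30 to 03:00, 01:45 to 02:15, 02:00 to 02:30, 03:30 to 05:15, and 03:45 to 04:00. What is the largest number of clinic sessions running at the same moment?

Walk the sorted start/end points keeping a running depth.
The depth first hits 3 at 02:00.

3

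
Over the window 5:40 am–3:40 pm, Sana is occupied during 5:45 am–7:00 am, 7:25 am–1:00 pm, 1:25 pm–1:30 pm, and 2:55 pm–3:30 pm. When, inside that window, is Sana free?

5:40 am-5:45 am, 7:00 am-7:25 am, 1:00 pm-1:25 pm, 1:30 pm-2:55 pm, 3:30 pm-3:40 pm

Covered (merged): 5:45 am-7:00 am, 7:25 am-1:00 pm, 1:25 pm-1:30 pm, 2:55 pm-3:30 pm.
Uncovered inside 5:40 am-3:40 pm: 5:40 am-5:45 am, 7:00 am-7:25 am, 1:00 pm-1:25 pm, 1:30 pm-2:55 pm, 3:30 pm-3:40 pm.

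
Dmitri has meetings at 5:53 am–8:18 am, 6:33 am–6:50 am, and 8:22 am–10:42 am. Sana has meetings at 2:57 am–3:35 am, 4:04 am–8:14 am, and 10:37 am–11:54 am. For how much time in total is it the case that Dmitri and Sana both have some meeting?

2 h 26 min

A, merged: 5:53 am–8:18 am, 8:22 am–10:42 am.
A ∩ B = 5:53 am–8:14 am, 10:37 am–10:42 am.
Total: 2 h 21 min + 5 min = 2 h 26 min.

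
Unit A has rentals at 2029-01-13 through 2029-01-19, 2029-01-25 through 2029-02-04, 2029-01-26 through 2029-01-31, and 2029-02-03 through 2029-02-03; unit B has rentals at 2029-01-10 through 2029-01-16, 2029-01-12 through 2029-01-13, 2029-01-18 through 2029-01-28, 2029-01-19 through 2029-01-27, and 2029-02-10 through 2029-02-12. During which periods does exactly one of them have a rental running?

First set merges to 2029-01-13 through 2029-01-19, 2029-01-25 through 2029-02-04.
Second set merges to 2029-01-10 through 2029-01-16, 2029-01-18 through 2029-01-28, 2029-02-10 through 2029-02-12.
Only in the first: 2029-01-17 through 2029-01-17, 2029-01-29 through 2029-02-04.
Only in the second: 2029-01-10 through 2029-01-12, 2029-01-20 through 2029-01-24, 2029-02-10 through 2029-02-12.
Together these are the periods covered by exactly one.

2029-01-10 through 2029-01-12, 2029-01-17 through 2029-01-17, 2029-01-20 through 2029-01-24, 2029-01-29 through 2029-02-04, 2029-02-10 through 2029-02-12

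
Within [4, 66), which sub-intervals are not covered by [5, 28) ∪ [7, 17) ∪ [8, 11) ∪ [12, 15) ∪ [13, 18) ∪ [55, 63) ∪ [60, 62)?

Covered (merged): [5, 28), [55, 63).
Uncovered inside [4, 66): [4, 5), [28, 55), [63, 66).

[4, 5) ∪ [28, 55) ∪ [63, 66)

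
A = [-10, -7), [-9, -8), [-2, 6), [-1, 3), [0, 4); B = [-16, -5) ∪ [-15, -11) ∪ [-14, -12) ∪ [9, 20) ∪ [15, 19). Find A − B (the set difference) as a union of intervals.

[-2, 6)

First set merges to [-10, -7), [-2, 6).
Second set merges to [-16, -5), [9, 20).
[-10, -7): fully covered by B → removed.
[-2, 6): no B overlap → unchanged.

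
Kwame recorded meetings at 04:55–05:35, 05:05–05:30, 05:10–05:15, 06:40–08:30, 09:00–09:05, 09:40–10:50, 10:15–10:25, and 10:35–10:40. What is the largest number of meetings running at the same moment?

3

Sweep endpoints in order; track running count of active intervals.
Peak of 3 reached at 05:10.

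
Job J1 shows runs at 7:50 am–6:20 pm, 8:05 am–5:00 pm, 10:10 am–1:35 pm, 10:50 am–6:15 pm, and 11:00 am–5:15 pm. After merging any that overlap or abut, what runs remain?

8:05 am–5:00 pm overlaps/touches 7:50 am–6:20 pm → extend to 7:50 am–6:20 pm.
10:10 am–1:35 pm overlaps/touches 7:50 am–6:20 pm → extend to 7:50 am–6:20 pm.
10:50 am–6:15 pm overlaps/touches 7:50 am–6:20 pm → extend to 7:50 am–6:20 pm.
11:00 am–5:15 pm overlaps/touches 7:50 am–6:20 pm → extend to 7:50 am–6:20 pm.

7:50 am–6:20 pm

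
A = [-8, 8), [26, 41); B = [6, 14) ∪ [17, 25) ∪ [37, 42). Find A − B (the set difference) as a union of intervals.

[-8, 6) ∪ [26, 37)

[-8, 8) \ B = [-8, 6).
[26, 41) \ B = [26, 37).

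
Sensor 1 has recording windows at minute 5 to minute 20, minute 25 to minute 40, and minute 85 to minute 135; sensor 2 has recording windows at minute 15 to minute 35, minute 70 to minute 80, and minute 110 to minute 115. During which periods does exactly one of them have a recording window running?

minute 5 to minute 15, minute 20 to minute 25, minute 35 to minute 40, minute 70 to minute 80, minute 85 to minute 110, minute 115 to minute 135

Only in the first: minute 5 to minute 15, minute 35 to minute 40, minute 85 to minute 110, minute 115 to minute 135.
Only in the second: minute 20 to minute 25, minute 70 to minute 80.
Together these are the periods covered by exactly one.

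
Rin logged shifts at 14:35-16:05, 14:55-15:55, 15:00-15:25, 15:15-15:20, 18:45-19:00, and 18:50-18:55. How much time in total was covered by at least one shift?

Merged: 14:35–16:05, 18:45–19:00.
Lengths: 1 h 30 min + 15 min = 1 h 45 min.

1 h 45 min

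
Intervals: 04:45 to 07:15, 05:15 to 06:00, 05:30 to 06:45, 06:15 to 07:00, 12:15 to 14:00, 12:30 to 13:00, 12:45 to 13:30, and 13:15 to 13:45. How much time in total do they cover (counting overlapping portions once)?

4 h 15 min

Merged: 04:45–07:15, 12:15–14:00.
Lengths: 2 h 30 min + 1 h 45 min = 4 h 15 min.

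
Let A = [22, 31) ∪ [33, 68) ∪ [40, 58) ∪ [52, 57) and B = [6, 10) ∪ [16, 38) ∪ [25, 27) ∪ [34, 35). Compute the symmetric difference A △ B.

Merge the first list: [22, 31), [33, 68).
Merge the second list: [6, 10), [16, 38).
A but not B: [38, 68).
B but not A: [6, 10), [16, 22), [31, 33).
Combining gives A △ B.

[6, 10) ∪ [16, 22) ∪ [31, 33) ∪ [38, 68)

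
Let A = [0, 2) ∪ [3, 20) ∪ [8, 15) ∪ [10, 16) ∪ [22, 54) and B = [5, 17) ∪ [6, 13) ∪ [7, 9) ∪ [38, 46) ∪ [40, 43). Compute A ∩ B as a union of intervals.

[5, 17) ∪ [38, 46)

First set merges to [0, 2), [3, 20), [22, 54).
Second set merges to [5, 17), [38, 46).
[0, 2) meets no B interval.
[3, 20) ∩ B → [5, 17).
[22, 54) ∩ B → [38, 46).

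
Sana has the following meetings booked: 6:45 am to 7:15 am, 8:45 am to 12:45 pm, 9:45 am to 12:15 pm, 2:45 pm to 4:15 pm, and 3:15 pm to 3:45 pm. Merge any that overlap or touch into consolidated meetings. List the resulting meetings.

6:45 am–7:15 am, 8:45 am–12:45 pm, 2:45 pm–4:15 pm

8:45 am–12:45 pm is disjoint → start new block.
9:45 am–12:15 pm overlaps/touches 8:45 am–12:45 pm → extend to 8:45 am–12:45 pm.
2:45 pm–4:15 pm is disjoint → start new block.
3:15 pm–3:45 pm overlaps/touches 2:45 pm–4:15 pm → extend to 2:45 pm–4:15 pm.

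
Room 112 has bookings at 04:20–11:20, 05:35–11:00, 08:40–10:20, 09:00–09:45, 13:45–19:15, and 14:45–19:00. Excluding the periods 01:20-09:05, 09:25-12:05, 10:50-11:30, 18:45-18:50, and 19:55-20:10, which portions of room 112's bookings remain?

09:05–09:25, 13:45–18:45, 18:50–19:15

First set merges to 04:20–11:20, 13:45–19:15.
Second set merges to 01:20–09:05, 09:25–12:05, 18:45–18:50, 19:55–20:10.
04:20–11:20 \ B = 09:05–09:25.
13:45–19:15 \ B = 13:45–18:45, 18:50–19:15.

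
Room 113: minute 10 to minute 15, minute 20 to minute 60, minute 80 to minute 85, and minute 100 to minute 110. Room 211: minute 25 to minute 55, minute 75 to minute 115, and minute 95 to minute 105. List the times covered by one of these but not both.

Merge the second list: minute 25 to minute 55, minute 75 to minute 115.
A \ B = minute 10 to minute 15, minute 20 to minute 25, minute 55 to minute 60.
B \ A = minute 75 to minute 80, minute 85 to minute 100, minute 110 to minute 115.
Union of the two gives the symmetric difference.

minute 10 to minute 15, minute 20 to minute 25, minute 55 to minute 60, minute 75 to minute 80, minute 85 to minute 100, minute 110 to minute 115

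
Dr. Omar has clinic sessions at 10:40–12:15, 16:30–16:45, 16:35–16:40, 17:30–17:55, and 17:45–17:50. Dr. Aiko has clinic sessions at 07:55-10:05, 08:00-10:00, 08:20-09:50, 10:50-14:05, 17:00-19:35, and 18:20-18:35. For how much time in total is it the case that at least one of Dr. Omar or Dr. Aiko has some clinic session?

8 h 25 min

First set merges to 10:40–12:15, 16:30–16:45, 17:30–17:55.
Second set merges to 07:55–10:05, 10:50–14:05, 17:00–19:35.
A ∪ B = 07:55–10:05, 10:40–14:05, 16:30–16:45, 17:00–19:35.
Total: 2 h 10 min + 3 h 25 min + 15 min + 2 h 35 min = 8 h 25 min.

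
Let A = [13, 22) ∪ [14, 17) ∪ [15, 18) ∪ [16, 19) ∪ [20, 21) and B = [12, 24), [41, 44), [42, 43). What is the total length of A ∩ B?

9

First set merges to [13, 22).
Second set merges to [12, 24), [41, 44).
A ∩ B = [13, 22).
Total: 9.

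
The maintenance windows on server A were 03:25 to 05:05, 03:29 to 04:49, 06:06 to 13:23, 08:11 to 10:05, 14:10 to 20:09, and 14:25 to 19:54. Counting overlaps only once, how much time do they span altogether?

14 h 56 min

Merged: 03:25–05:05, 06:06–13:23, 14:10–20:09.
Lengths: 1 h 40 min + 7 h 17 min + 5 h 59 min = 14 h 56 min.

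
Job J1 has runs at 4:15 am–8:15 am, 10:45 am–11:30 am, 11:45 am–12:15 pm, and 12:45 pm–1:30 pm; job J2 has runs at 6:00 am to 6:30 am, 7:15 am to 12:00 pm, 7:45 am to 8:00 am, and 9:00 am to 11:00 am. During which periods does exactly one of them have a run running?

Merge the second list: 6:00 am-6:30 am, 7:15 am-12:00 pm.
Only in the first: 4:15 am-6:00 am, 6:30 am-7:15 am, 12:00 pm-12:15 pm, 12:45 pm-1:30 pm.
Only in the second: 8:15 am-10:45 am, 11:30 am-11:45 am.
Together these are the periods covered by exactly one.

4:15 am-6:00 am, 6:30 am-7:15 am, 8:15 am-10:45 am, 11:30 am-11:45 am, 12:00 pm-12:15 pm, 12:45 pm-1:30 pm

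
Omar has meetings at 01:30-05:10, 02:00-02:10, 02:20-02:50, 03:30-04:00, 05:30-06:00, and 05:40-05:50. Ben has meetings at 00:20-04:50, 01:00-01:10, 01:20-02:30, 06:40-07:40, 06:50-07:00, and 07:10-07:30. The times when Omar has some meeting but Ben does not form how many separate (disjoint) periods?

2

Merge the first list: 01:30–05:10, 05:30–06:00.
Merge the second list: 00:20–04:50, 06:40–07:40.
A \ B = 04:50–05:10, 05:30–06:00.
That is 2 disjoint pieces.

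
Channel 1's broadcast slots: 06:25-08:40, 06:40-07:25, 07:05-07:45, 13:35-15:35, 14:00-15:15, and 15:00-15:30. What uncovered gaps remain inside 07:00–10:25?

08:40–10:25

The merged coverage is 06:25–08:40, 13:35–15:35.
Uncovered inside 07:00–10:25: 08:40–10:25.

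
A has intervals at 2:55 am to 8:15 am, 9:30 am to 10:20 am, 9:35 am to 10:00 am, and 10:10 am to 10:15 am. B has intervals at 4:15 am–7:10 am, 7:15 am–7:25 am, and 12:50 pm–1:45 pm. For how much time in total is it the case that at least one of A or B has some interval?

7 h 5 min

Merge the first list: 2:55 am–8:15 am, 9:30 am–10:20 am.
A ∪ B = 2:55 am–8:15 am, 9:30 am–10:20 am, 12:50 pm–1:45 pm.
Total: 5 h 20 min + 50 min + 55 min = 7 h 5 min.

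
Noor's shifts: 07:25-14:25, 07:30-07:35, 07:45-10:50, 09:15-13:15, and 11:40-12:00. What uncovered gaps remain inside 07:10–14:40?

Covered (merged): 07:25-14:25.
Gaps within 07:10-14:40: 07:10-07:25, 14:25-14:40.

07:10-07:25, 14:25-14:40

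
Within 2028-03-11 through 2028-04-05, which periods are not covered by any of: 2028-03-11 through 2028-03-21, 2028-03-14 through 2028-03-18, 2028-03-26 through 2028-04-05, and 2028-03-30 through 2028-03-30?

Covered (merged): 2028-03-11 through 2028-03-21, 2028-03-26 through 2028-04-05.
Uncovered inside 2028-03-11 through 2028-04-05: 2028-03-22 through 2028-03-25.

2028-03-22 through 2028-03-25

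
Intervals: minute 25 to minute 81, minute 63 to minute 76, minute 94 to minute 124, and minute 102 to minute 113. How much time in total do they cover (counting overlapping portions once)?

Merged: minute 25 to minute 81, minute 94 to minute 124.
Lengths: 56 minutes + 30 minutes = 86 minutes.

86 minutes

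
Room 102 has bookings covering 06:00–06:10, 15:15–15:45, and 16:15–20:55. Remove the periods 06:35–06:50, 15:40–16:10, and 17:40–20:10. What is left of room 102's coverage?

06:00–06:10, 15:15–15:40, 16:15–17:40, 20:10–20:55

06:00–06:10: no B overlap → unchanged.
15:15–15:45 minus B → 15:15–15:40.
16:15–20:55 minus B → 16:15–17:40, 20:10–20:55.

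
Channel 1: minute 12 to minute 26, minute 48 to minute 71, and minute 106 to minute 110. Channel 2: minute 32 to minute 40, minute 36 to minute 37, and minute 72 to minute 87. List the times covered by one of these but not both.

B, merged: minute 32 to minute 40, minute 72 to minute 87.
A \ B = minute 12 to minute 26, minute 48 to minute 71, minute 106 to minute 110.
B \ A = minute 32 to minute 40, minute 72 to minute 87.
Union of the two gives the symmetric difference.

minute 12 to minute 26, minute 32 to minute 40, minute 48 to minute 71, minute 72 to minute 87, minute 106 to minute 110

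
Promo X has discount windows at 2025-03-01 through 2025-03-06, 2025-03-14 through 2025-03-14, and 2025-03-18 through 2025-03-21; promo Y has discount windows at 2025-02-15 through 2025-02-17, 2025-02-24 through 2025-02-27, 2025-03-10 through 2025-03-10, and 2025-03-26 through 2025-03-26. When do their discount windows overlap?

none

2025-03-01 through 2025-03-06 falls entirely outside B.
2025-03-14 through 2025-03-14 falls entirely outside B.
2025-03-18 through 2025-03-21 falls entirely outside B.
No overlap.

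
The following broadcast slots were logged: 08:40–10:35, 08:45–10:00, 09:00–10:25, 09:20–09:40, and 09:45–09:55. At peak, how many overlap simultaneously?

Walk the sorted start/end points keeping a running depth.
The depth first hits 4 at 09:20.

4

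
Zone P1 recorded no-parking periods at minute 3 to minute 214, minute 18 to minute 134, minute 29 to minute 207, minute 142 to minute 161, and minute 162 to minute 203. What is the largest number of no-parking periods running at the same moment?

Sweep endpoints in order; track running count of active intervals.
Peak of 3 reached at minute 29.

3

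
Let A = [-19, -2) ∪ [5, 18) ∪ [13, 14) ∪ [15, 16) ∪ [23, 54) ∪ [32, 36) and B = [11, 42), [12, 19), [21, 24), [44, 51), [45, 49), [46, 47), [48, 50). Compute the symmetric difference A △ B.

A, merged: [-19, -2), [5, 18), [23, 54).
B, merged: [11, 42), [44, 51).
A \ B = [-19, -2), [5, 11), [42, 44), [51, 54).
B \ A = [18, 23).
Union of the two gives the symmetric difference.

[-19, -2) ∪ [5, 11) ∪ [18, 23) ∪ [42, 44) ∪ [51, 54)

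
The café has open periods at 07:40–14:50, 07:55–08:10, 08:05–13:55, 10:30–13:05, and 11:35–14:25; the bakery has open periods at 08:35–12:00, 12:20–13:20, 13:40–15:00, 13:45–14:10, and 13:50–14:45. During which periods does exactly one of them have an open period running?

A, merged: 07:40–14:50.
B, merged: 08:35–12:00, 12:20–13:20, 13:40–15:00.
A \ B = 07:40–08:35, 12:00–12:20, 13:20–13:40.
B \ A = 14:50–15:00.
Union of the two gives the symmetric difference.

07:40–08:35, 12:00–12:20, 13:20–13:40, 14:50–15:00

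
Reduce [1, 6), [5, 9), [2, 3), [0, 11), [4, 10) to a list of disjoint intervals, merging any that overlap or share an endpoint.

[0, 11)

Sort by start: [0, 11), [1, 6), [2, 3), [4, 10), [5, 9).
[1, 6) overlaps/touches [0, 11) → extend to [0, 11).
[2, 3) overlaps/touches [0, 11) → extend to [0, 11).
[4, 10) overlaps/touches [0, 11) → extend to [0, 11).
[5, 9) overlaps/touches [0, 11) → extend to [0, 11).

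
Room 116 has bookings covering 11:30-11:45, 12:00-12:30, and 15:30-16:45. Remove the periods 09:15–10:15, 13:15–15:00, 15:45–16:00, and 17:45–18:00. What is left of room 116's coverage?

11:30-11:45, 12:00-12:30, 15:30-15:45, 16:00-16:45

11:30-11:45: nothing removed.
12:00-12:30: nothing removed.
15:30-16:45 \ B = 15:30-15:45, 16:00-16:45.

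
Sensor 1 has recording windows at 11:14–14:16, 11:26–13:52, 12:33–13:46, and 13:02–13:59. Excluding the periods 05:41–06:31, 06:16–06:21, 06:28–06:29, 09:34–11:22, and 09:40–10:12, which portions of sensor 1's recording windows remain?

11:22-14:16

Merge the first list: 11:14-14:16.
Merge the second list: 05:41-06:31, 09:34-11:22.
11:14-14:16 minus B → 11:22-14:16.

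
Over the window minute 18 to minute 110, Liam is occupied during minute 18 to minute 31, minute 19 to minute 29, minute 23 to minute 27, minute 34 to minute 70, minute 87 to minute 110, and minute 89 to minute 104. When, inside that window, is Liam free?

Covered (merged): minute 18 to minute 31, minute 34 to minute 70, minute 87 to minute 110.
Gaps within minute 18 to minute 110: minute 31 to minute 34, minute 70 to minute 87.

minute 31 to minute 34, minute 70 to minute 87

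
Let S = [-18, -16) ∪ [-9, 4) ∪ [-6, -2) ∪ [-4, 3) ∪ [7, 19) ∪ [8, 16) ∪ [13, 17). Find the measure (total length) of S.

27

Merged: [-18, -16), [-9, 4), [7, 19).
Lengths: 2 + 13 + 12 = 27.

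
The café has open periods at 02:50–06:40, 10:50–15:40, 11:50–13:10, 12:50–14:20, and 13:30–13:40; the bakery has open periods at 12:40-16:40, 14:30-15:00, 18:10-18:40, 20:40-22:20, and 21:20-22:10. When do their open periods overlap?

12:40–15:40

A, merged: 02:50–06:40, 10:50–15:40.
B, merged: 12:40–16:40, 18:10–18:40, 20:40–22:20.
02:50–06:40 falls entirely outside B.
10:50–15:40 overlaps B on 12:40–15:40.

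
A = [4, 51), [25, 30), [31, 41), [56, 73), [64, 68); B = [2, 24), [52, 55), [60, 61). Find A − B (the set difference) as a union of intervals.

First set merges to [4, 51), [56, 73).
[4, 51) with B removed leaves [24, 51).
[56, 73) with B removed leaves [56, 60), [61, 73).

[24, 51) ∪ [56, 60) ∪ [61, 73)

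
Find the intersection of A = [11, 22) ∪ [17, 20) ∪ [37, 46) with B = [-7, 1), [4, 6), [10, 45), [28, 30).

[11, 22) ∪ [37, 45)

Merge the first list: [11, 22), [37, 46).
Merge the second list: [-7, 1), [4, 6), [10, 45).
[11, 22) meets the second set on [11, 22).
[37, 46) meets the second set on [37, 45).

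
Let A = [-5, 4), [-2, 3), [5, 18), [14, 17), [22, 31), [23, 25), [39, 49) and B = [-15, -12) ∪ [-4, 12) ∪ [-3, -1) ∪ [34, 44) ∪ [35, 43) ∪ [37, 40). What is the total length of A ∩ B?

First set merges to [-5, 4), [5, 18), [22, 31), [39, 49).
Second set merges to [-15, -12), [-4, 12), [34, 44).
A ∩ B = [-4, 4), [5, 12), [39, 44).
Total: 8 + 7 + 5 = 20.

20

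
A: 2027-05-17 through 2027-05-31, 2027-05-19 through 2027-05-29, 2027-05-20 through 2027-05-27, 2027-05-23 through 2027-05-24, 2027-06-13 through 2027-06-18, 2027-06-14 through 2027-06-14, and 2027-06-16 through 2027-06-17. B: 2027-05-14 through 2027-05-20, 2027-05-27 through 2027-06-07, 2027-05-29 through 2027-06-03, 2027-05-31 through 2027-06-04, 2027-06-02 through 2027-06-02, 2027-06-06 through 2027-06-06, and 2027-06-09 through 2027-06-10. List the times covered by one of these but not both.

2027-05-14 through 2027-05-16, 2027-05-21 through 2027-05-26, 2027-06-01 through 2027-06-07, 2027-06-09 through 2027-06-10, 2027-06-13 through 2027-06-18

Merge the first list: 2027-05-17 through 2027-05-31, 2027-06-13 through 2027-06-18.
Merge the second list: 2027-05-14 through 2027-05-20, 2027-05-27 through 2027-06-07, 2027-06-09 through 2027-06-10.
A but not B: 2027-05-21 through 2027-05-26, 2027-06-13 through 2027-06-18.
B but not A: 2027-05-14 through 2027-05-16, 2027-06-01 through 2027-06-07, 2027-06-09 through 2027-06-10.
Combining gives A △ B.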